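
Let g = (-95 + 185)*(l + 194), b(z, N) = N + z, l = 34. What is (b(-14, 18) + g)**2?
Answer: 421234576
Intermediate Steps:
g = 20520 (g = (-95 + 185)*(34 + 194) = 90*228 = 20520)
(b(-14, 18) + g)**2 = ((18 - 14) + 20520)**2 = (4 + 20520)**2 = 20524**2 = 421234576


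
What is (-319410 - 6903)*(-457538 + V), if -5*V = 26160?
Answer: 151007867010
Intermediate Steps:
V = -5232 (V = -1/5*26160 = -5232)
(-319410 - 6903)*(-457538 + V) = (-319410 - 6903)*(-457538 - 5232) = -326313*(-462770) = 151007867010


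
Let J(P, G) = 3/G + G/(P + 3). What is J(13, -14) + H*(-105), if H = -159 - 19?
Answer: 1046579/56 ≈ 18689.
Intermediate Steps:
J(P, G) = 3/G + G/(3 + P)
H = -178
J(13, -14) + H*(-105) = (9 + (-14)² + 3*13)/((-14)*(3 + 13)) - 178*(-105) = -1/14*(9 + 196 + 39)/16 + 18690 = -1/14*1/16*244 + 18690 = -61/56 + 18690 = 1046579/56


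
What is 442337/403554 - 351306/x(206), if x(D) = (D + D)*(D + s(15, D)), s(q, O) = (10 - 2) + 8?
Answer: -81968471/29862996 ≈ -2.7448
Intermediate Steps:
s(q, O) = 16 (s(q, O) = 8 + 8 = 16)
x(D) = 2*D*(16 + D) (x(D) = (D + D)*(D + 16) = (2*D)*(16 + D) = 2*D*(16 + D))
442337/403554 - 351306/x(206) = 442337/403554 - 351306*1/(412*(16 + 206)) = 442337*(1/403554) - 351306/(2*206*222) = 442337/403554 - 351306/91464 = 442337/403554 - 351306*1/91464 = 442337/403554 - 58551/15244 = -81968471/29862996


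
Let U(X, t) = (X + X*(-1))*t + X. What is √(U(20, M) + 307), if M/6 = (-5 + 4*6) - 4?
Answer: √327 ≈ 18.083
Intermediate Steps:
M = 90 (M = 6*((-5 + 4*6) - 4) = 6*((-5 + 24) - 4) = 6*(19 - 4) = 6*15 = 90)
U(X, t) = X (U(X, t) = (X - X)*t + X = 0*t + X = 0 + X = X)
√(U(20, M) + 307) = √(20 + 307) = √327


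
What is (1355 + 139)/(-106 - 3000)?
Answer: -747/1553 ≈ -0.48100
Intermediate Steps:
(1355 + 139)/(-106 - 3000) = 1494/(-3106) = 1494*(-1/3106) = -747/1553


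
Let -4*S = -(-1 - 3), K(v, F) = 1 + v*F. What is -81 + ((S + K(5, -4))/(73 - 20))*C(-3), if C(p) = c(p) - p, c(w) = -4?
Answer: -4273/53 ≈ -80.623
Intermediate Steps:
K(v, F) = 1 + F*v
C(p) = -4 - p
S = -1 (S = -(-1)*(-1 - 3)/4 = -(-1)*(-4)/4 = -¼*4 = -1)
-81 + ((S + K(5, -4))/(73 - 20))*C(-3) = -81 + ((-1 + (1 - 4*5))/(73 - 20))*(-4 - 1*(-3)) = -81 + ((-1 + (1 - 20))/53)*(-4 + 3) = -81 + ((-1 - 19)*(1/53))*(-1) = -81 - 20*1/53*(-1) = -81 - 20/53*(-1) = -81 + 20/53 = -4273/53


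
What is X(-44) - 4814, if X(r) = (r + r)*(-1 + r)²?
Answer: -183014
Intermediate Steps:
X(r) = 2*r*(-1 + r)² (X(r) = (2*r)*(-1 + r)² = 2*r*(-1 + r)²)
X(-44) - 4814 = 2*(-44)*(-1 - 44)² - 4814 = 2*(-44)*(-45)² - 4814 = 2*(-44)*2025 - 4814 = -178200 - 4814 = -183014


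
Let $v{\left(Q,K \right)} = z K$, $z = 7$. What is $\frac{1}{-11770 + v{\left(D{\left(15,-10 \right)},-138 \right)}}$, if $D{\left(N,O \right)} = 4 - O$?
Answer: $- \frac{1}{12736} \approx -7.8518 \cdot 10^{-5}$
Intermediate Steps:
$v{\left(Q,K \right)} = 7 K$
$\frac{1}{-11770 + v{\left(D{\left(15,-10 \right)},-138 \right)}} = \frac{1}{-11770 + 7 \left(-138\right)} = \frac{1}{-11770 - 966} = \frac{1}{-12736} = - \frac{1}{12736}$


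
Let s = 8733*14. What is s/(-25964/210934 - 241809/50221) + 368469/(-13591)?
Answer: -8810897376653253219/355470414470575 ≈ -24787.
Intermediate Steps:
s = 122262
s/(-25964/210934 - 241809/50221) + 368469/(-13591) = 122262/(-25964/210934 - 241809/50221) + 368469/(-13591) = 122262/(-25964*1/210934 - 241809*1/50221) + 368469*(-1/13591) = 122262/(-12982/105467 - 241809/50221) - 368469/13591 = 122262/(-26154838825/5296658207) - 368469/13591 = 122262*(-5296658207/26154838825) - 368469/13591 = -647580025704234/26154838825 - 368469/13591 = -8810897376653253219/355470414470575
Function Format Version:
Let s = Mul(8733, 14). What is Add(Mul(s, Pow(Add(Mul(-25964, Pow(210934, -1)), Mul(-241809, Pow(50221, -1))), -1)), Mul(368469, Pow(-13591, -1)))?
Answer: Rational(-8810897376653253219, 355470414470575) ≈ -24787.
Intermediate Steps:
s = 122262
Add(Mul(s, Pow(Add(Mul(-25964, Pow(210934, -1)), Mul(-241809, Pow(50221, -1))), -1)), Mul(368469, Pow(-13591, -1))) = Add(Mul(122262, Pow(Add(Mul(-25964, Pow(210934, -1)), Mul(-241809, Pow(50221, -1))), -1)), Mul(368469, Pow(-13591, -1))) = Add(Mul(122262, Pow(Add(Mul(-25964, Rational(1, 210934)), Mul(-241809, Rational(1, 50221))), -1)), Mul(368469, Rational(-1, 13591))) = Add(Mul(122262, Pow(Add(Rational(-12982, 105467), Rational(-241809, 50221)), -1)), Rational(-368469, 13591)) = Add(Mul(122262, Pow(Rational(-26154838825, 5296658207), -1)), Rational(-368469, 13591)) = Add(Mul(122262, Rational(-5296658207, 26154838825)), Rational(-368469, 13591)) = Add(Rational(-647580025704234, 26154838825), Rational(-368469, 13591)) = Rational(-8810897376653253219, 355470414470575)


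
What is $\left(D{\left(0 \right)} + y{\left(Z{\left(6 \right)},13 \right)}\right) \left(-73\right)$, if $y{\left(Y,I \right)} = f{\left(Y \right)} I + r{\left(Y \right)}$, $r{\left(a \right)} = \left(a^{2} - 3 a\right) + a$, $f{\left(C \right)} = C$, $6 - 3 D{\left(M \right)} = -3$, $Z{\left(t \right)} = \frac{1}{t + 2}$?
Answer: $- \frac{20513}{64} \approx -320.52$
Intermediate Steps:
$Z{\left(t \right)} = \frac{1}{2 + t}$
$D{\left(M \right)} = 3$ ($D{\left(M \right)} = 2 - -1 = 2 + 1 = 3$)
$r{\left(a \right)} = a^{2} - 2 a$
$y{\left(Y,I \right)} = I Y + Y \left(-2 + Y\right)$ ($y{\left(Y,I \right)} = Y I + Y \left(-2 + Y\right) = I Y + Y \left(-2 + Y\right)$)
$\left(D{\left(0 \right)} + y{\left(Z{\left(6 \right)},13 \right)}\right) \left(-73\right) = \left(3 + \frac{-2 + 13 + \frac{1}{2 + 6}}{2 + 6}\right) \left(-73\right) = \left(3 + \frac{-2 + 13 + \frac{1}{8}}{8}\right) \left(-73\right) = \left(3 + \frac{1}{8} \cdot \frac{89}{8}\right) \left(-73\right) = \left(3 + \frac{89}{64}\right) \left(-73\right) = \frac{281}{64} \left(-73\right) = - \frac{20513}{64}$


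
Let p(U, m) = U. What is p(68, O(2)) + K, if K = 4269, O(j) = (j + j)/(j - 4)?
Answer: 4337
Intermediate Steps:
O(j) = 2*j/(-4 + j) (O(j) = (2*j)/(-4 + j) = 2*j/(-4 + j))
p(68, O(2)) + K = 68 + 4269 = 4337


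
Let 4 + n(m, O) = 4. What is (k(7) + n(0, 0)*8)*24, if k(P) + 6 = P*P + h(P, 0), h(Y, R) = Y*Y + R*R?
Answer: 2208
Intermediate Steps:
h(Y, R) = R² + Y² (h(Y, R) = Y² + R² = R² + Y²)
n(m, O) = 0 (n(m, O) = -4 + 4 = 0)
k(P) = -6 + 2*P² (k(P) = -6 + (P*P + (0² + P²)) = -6 + (P² + (0 + P²)) = -6 + (P² + P²) = -6 + 2*P²)
(k(7) + n(0, 0)*8)*24 = ((-6 + 2*7²) + 0*8)*24 = ((-6 + 2*49) + 0)*24 = ((-6 + 98) + 0)*24 = (92 + 0)*24 = 92*24 = 2208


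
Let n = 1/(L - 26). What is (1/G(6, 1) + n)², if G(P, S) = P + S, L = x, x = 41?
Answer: 484/11025 ≈ 0.043900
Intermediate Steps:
L = 41
n = 1/15 (n = 1/(41 - 26) = 1/15 ≈ 0.066667)
(1/G(6, 1) + n)² = (1/(6 + 1) + 1/15)² = (1/7 + 1/15)² = (⅐ + 1/15)² = (22/105)² = 484/11025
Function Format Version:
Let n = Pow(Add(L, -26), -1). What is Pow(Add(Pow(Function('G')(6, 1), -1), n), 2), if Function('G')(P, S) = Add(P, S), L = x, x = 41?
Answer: Rational(484, 11025) ≈ 0.043900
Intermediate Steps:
L = 41
n = Rational(1, 15) (n = Pow(Add(41, -26), -1) = Pow(15, -1) = Rational(1, 15) ≈ 0.066667)
Pow(Add(Pow(Function('G')(6, 1), -1), n), 2) = Pow(Add(Pow(Add(6, 1), -1), Rational(1, 15)), 2) = Pow(Add(Pow(7, -1), Rational(1, 15)), 2) = Pow(Add(Rational(1, 7), Rational(1, 15)), 2) = Pow(Rational(22, 105), 2) = Rational(484, 11025)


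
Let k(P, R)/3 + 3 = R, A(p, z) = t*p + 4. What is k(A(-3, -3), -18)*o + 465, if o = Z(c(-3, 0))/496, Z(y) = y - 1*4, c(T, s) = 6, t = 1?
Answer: 115257/248 ≈ 464.75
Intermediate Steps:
A(p, z) = 4 + p (A(p, z) = 1*p + 4 = p + 4 = 4 + p)
k(P, R) = -9 + 3*R
Z(y) = -4 + y (Z(y) = y - 4 = -4 + y)
o = 1/248 (o = (-4 + 6)/496 = 2*(1/496) = 1/248 ≈ 0.0040323)
k(A(-3, -3), -18)*o + 465 = (-9 + 3*(-18))*(1/248) + 465 = (-9 - 54)*(1/248) + 465 = -63*1/248 + 465 = -63/248 + 465 = 115257/248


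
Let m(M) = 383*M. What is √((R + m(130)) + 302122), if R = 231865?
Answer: √583777 ≈ 764.05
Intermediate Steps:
√((R + m(130)) + 302122) = √((231865 + 383*130) + 302122) = √((231865 + 49790) + 302122) = √(281655 + 302122) = √583777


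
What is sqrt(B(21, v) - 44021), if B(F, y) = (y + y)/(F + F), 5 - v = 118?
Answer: I*sqrt(19415634)/21 ≈ 209.82*I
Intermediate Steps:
v = -113 (v = 5 - 1*118 = 5 - 118 = -113)
B(F, y) = y/F (B(F, y) = (2*y)/((2*F)) = (2*y)*(1/(2*F)) = y/F)
sqrt(B(21, v) - 44021) = sqrt(-113/21 - 44021) = sqrt(-924554/21) = I*sqrt(19415634)/21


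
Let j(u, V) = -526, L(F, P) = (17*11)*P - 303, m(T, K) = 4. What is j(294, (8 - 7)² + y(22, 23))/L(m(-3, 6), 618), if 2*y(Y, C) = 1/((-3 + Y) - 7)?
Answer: -526/115263 ≈ -0.0045635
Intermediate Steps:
y(Y, C) = 1/(2*(-10 + Y)) (y(Y, C) = 1/(2*((-3 + Y) - 7)) = 1/(2*(-10 + Y)))
L(F, P) = -303 + 187*P (L(F, P) = 187*P - 303 = -303 + 187*P)
j(294, (8 - 7)² + y(22, 23))/L(m(-3, 6), 618) = -526/(-303 + 187*618) = -526/(-303 + 115566) = -526/115263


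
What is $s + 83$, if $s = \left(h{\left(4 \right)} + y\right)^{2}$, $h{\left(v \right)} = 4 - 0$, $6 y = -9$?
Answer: $\frac{357}{4} \approx 89.25$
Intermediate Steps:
$y = - \frac{3}{2}$ ($y = \frac{1}{6} \left(-9\right) = - \frac{3}{2} \approx -1.5$)
$h{\left(v \right)} = 4$ ($h{\left(v \right)} = 4 + 0 = 4$)
$s = \frac{25}{4}$ ($s = \left(4 - \frac{3}{2}\right)^{2} = \left(\frac{5}{2}\right)^{2} = \frac{25}{4} \approx 6.25$)
$s + 83 = \frac{25}{4} + 83 = \frac{357}{4}$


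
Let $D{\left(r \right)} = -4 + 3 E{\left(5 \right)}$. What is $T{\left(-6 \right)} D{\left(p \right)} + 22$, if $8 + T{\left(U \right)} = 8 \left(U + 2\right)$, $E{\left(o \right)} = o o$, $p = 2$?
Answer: $-2818$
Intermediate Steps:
$E{\left(o \right)} = o^{2}$
$T{\left(U \right)} = 8 + 8 U$ ($T{\left(U \right)} = -8 + 8 \left(U + 2\right) = -8 + 8 \left(2 + U\right) = -8 + \left(16 + 8 U\right) = 8 + 8 U$)
$D{\left(r \right)} = 71$ ($D{\left(r \right)} = -4 + 3 \cdot 5^{2} = -4 + 3 \cdot 25 = -4 + 75 = 71$)
$T{\left(-6 \right)} D{\left(p \right)} + 22 = \left(8 + 8 \left(-6\right)\right) 71 + 22 = \left(8 - 48\right) 71 + 22 = \left(-40\right) 71 + 22 = -2840 + 22 = -2818$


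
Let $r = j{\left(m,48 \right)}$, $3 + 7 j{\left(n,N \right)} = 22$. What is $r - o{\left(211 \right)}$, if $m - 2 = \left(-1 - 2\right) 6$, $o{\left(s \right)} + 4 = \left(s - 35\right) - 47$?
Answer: $- \frac{856}{7} \approx -122.29$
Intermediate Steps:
$o{\left(s \right)} = -86 + s$ ($o{\left(s \right)} = -4 + \left(\left(s - 35\right) - 47\right) = -4 + \left(\left(-35 + s\right) - 47\right) = -4 + \left(-82 + s\right) = -86 + s$)
$m = -16$ ($m = 2 + \left(-1 - 2\right) 6 = 2 - 18 = -16$)
$j{\left(n,N \right)} = \frac{19}{7}$ ($j{\left(n,N \right)} = - \frac{3}{7} + \frac{1}{7} \cdot 22 = - \frac{3}{7} + \frac{22}{7} = \frac{19}{7}$)
$r = \frac{19}{7} \approx 2.7143$
$r - o{\left(211 \right)} = \frac{19}{7} - \left(-86 + 211\right) = \frac{19}{7} - 125 = - \frac{856}{7}$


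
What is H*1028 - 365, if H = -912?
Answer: -937901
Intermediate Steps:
H*1028 - 365 = -912*1028 - 365 = -937536 - 365 = -937901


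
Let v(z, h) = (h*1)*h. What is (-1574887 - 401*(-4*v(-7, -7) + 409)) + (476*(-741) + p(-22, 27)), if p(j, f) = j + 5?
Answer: -2013033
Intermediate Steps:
v(z, h) = h² (v(z, h) = h*h = h²)
p(j, f) = 5 + j
(-1574887 - 401*(-4*v(-7, -7) + 409)) + (476*(-741) + p(-22, 27)) = (-1574887 - 401*(-4*(-7)² + 409)) + (476*(-741) + (5 - 22)) = (-1574887 - 401*(-4*49 + 409)) + (-352716 - 17) = (-1574887 - 401*(-196 + 409)) - 352733 = (-1574887 - 401*213) - 352733 = (-1574887 - 85413) - 352733 = -1660300 - 352733 = -2013033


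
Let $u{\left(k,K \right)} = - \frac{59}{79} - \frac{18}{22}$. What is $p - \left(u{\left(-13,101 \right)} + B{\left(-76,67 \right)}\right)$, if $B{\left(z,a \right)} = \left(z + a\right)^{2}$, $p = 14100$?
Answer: $\frac{12183871}{869} \approx 14021.0$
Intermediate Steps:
$u{\left(k,K \right)} = - \frac{1360}{869}$ ($u{\left(k,K \right)} = \left(-59\right) \frac{1}{79} - \frac{9}{11} = - \frac{59}{79} - \frac{9}{11} = - \frac{1360}{869}$)
$B{\left(z,a \right)} = \left(a + z\right)^{2}$
$p - \left(u{\left(-13,101 \right)} + B{\left(-76,67 \right)}\right) = 14100 - \left(- \frac{1360}{869} + \left(67 - 76\right)^{2}\right) = 14100 - \left(- \frac{1360}{869} + \left(-9\right)^{2}\right) = 14100 - \left(- \frac{1360}{869} + 81\right) = 14100 - \frac{69029}{869} = \frac{12183871}{869}$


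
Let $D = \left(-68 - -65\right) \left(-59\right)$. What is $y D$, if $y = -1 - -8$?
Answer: $1239$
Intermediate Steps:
$y = 7$ ($y = -1 + 8 = 7$)
$D = 177$ ($D = \left(-68 + 65\right) \left(-59\right) = \left(-3\right) \left(-59\right) = 177$)
$y D = 7 \cdot 177 = 1239$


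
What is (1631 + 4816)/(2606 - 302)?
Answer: 2149/768 ≈ 2.7982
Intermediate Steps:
(1631 + 4816)/(2606 - 302) = 6447/2304 = 6447*(1/2304) = 2149/768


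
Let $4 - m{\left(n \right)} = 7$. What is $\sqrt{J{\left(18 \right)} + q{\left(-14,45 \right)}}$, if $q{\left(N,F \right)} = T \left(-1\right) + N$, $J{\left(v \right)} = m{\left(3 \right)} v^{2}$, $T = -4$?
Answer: $i \sqrt{982} \approx 31.337 i$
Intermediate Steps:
$m{\left(n \right)} = -3$ ($m{\left(n \right)} = 4 - 7 = -3$)
$J{\left(v \right)} = - 3 v^{2}$
$q{\left(N,F \right)} = 4 + N$ ($q{\left(N,F \right)} = \left(-4\right) \left(-1\right) + N = 4 + N$)
$\sqrt{J{\left(18 \right)} + q{\left(-14,45 \right)}} = \sqrt{- 3 \cdot 18^{2} + \left(4 - 14\right)} = \sqrt{\left(-3\right) 324 - 10} = \sqrt{-972 - 10} = \sqrt{-982} = i \sqrt{982}$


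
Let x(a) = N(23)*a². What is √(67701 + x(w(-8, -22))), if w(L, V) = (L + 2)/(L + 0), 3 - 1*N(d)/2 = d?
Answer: √270714/2 ≈ 260.15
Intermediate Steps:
N(d) = 6 - 2*d
w(L, V) = (2 + L)/L
x(a) = -40*a² (x(a) = (6 - 2*23)*a² = (6 - 46)*a² = -40*a²)
√(67701 + x(w(-8, -22))) = √(67701 - 40*(2 - 8)²/64) = √(67701 - 40*(-⅛*(-6))²) = √(67701 - 40*(¾)²) = √(67701 - 40*9/16) = √(67701 - 45/2) = √(135357/2) = √270714/2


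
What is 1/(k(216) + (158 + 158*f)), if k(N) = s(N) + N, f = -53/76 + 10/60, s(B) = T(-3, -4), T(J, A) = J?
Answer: 114/32735 ≈ 0.0034825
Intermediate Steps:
s(B) = -3
f = -121/228 (f = -53*1/76 + 10*(1/60) = -53/76 + ⅙ = -121/228 ≈ -0.53070)
k(N) = -3 + N
1/(k(216) + (158 + 158*f)) = 1/((-3 + 216) + (158 + 158*(-121/228))) = 1/(213 + (158 - 9559/114)) = 1/(213 + 8453/114) = 1/(32735/114) = 114/32735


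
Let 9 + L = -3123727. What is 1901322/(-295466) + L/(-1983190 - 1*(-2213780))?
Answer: -340345905239/17032876235 ≈ -19.982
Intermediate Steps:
L = -3123736 (L = -9 - 3123727 = -3123736)
1901322/(-295466) + L/(-1983190 - 1*(-2213780)) = 1901322/(-295466) - 3123736/(-1983190 - 1*(-2213780)) = 1901322*(-1/295466) - 3123736/(-1983190 + 2213780) = -950661/147733 - 3123736/230590 = -950661/147733 - 3123736*1/230590 = -950661/147733 - 1561868/115295 = -340345905239/17032876235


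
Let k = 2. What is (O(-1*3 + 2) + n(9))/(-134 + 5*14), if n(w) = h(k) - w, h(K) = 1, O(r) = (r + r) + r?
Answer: 11/64 ≈ 0.17188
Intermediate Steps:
O(r) = 3*r (O(r) = 2*r + r = 3*r)
n(w) = 1 - w
(O(-1*3 + 2) + n(9))/(-134 + 5*14) = (3*(-1*3 + 2) + (1 - 1*9))/(-134 + 5*14) = (3*(-3 + 2) + (1 - 9))/(-134 + 70) = (3*(-1) - 8)/(-64) = (-3 - 8)*(-1/64) = -11*(-1/64) = 11/64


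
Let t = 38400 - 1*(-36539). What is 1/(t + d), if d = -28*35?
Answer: 1/73959 ≈ 1.3521e-5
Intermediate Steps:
t = 74939 (t = 38400 + 36539 = 74939)
d = -980
1/(t + d) = 1/(74939 - 980) = 1/73959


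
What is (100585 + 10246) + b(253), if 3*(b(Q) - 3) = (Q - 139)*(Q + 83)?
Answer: 123602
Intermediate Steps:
b(Q) = 3 + (-139 + Q)*(83 + Q)/3 (b(Q) = 3 + ((Q - 139)*(Q + 83))/3 = 3 + ((-139 + Q)*(83 + Q))/3 = 3 + (-139 + Q)*(83 + Q)/3)
(100585 + 10246) + b(253) = (100585 + 10246) + (-11528/3 - 56/3*253 + (⅓)*253²) = 110831 + (-11528/3 - 14168/3 + (⅓)*64009) = 110831 + (-11528/3 - 14168/3 + 64009/3) = 110831 + 12771 = 123602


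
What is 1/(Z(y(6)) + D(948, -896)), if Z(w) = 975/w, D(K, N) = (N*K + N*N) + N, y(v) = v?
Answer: -2/94651 ≈ -2.1130e-5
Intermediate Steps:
D(K, N) = N + N**2 + K*N (D(K, N) = (K*N + N**2) + N = (N**2 + K*N) + N = N + N**2 + K*N)
1/(Z(y(6)) + D(948, -896)) = 1/(975/6 - 896*(1 + 948 - 896)) = 1/(975*(1/6) - 896*53) = 1/(325/2 - 47488) = 1/(-94651/2) = -2/94651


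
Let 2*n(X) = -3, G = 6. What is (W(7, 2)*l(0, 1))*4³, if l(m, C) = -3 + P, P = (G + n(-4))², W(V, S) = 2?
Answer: 2208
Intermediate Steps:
n(X) = -3/2 (n(X) = (½)*(-3) = -3/2)
P = 81/4 (P = (6 - 3/2)² = (9/2)² = 81/4 ≈ 20.250)
l(m, C) = 69/4 (l(m, C) = -3 + 81/4 = 69/4)
(W(7, 2)*l(0, 1))*4³ = (2*(69/4))*4³ = (69/2)*64 = 2208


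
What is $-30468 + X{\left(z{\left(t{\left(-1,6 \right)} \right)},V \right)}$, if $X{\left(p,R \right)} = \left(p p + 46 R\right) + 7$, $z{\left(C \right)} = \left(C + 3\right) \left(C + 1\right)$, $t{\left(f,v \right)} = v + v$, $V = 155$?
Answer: $14694$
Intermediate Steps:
$t{\left(f,v \right)} = 2 v$
$z{\left(C \right)} = \left(1 + C\right) \left(3 + C\right)$ ($z{\left(C \right)} = \left(3 + C\right) \left(1 + C\right) = \left(1 + C\right) \left(3 + C\right)$)
$X{\left(p,R \right)} = 7 + p^{2} + 46 R$ ($X{\left(p,R \right)} = \left(p^{2} + 46 R\right) + 7 = 7 + p^{2} + 46 R$)
$-30468 + X{\left(z{\left(t{\left(-1,6 \right)} \right)},V \right)} = -30468 + \left(7 + \left(3 + \left(2 \cdot 6\right)^{2} + 4 \cdot 2 \cdot 6\right)^{2} + 46 \cdot 155\right) = -30468 + \left(7 + \left(3 + 12^{2} + 4 \cdot 12\right)^{2} + 7130\right) = -30468 + \left(7 + \left(3 + 144 + 48\right)^{2} + 7130\right) = -30468 + \left(7 + 195^{2} + 7130\right) = -30468 + \left(7 + 38025 + 7130\right) = -30468 + 45162 = 14694$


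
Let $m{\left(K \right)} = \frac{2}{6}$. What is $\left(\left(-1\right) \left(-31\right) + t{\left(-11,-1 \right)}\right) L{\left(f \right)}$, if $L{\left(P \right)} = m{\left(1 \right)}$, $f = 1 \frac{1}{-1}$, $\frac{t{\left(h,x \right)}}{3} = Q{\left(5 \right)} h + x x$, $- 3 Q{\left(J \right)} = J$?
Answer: $\frac{89}{3} \approx 29.667$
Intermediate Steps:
$Q{\left(J \right)} = - \frac{J}{3}$
$m{\left(K \right)} = \frac{1}{3}$ ($m{\left(K \right)} = 2 \cdot \frac{1}{6} = \frac{1}{3}$)
$t{\left(h,x \right)} = - 5 h + 3 x^{2}$ ($t{\left(h,x \right)} = 3 \left(\left(- \frac{1}{3}\right) 5 h + x x\right) = 3 \left(- \frac{5 h}{3} + x^{2}\right) = 3 \left(x^{2} - \frac{5 h}{3}\right) = - 5 h + 3 x^{2}$)
$f = -1$ ($f = 1 \left(-1\right) = -1$)
$L{\left(P \right)} = \frac{1}{3}$
$\left(\left(-1\right) \left(-31\right) + t{\left(-11,-1 \right)}\right) L{\left(f \right)} = \left(\left(-1\right) \left(-31\right) + \left(\left(-5\right) \left(-11\right) + 3 \left(-1\right)^{2}\right)\right) \frac{1}{3} = \left(31 + \left(55 + 3 \cdot 1\right)\right) \frac{1}{3} = \left(31 + \left(55 + 3\right)\right) \frac{1}{3} = \left(31 + 58\right) \frac{1}{3} = 89 \cdot \frac{1}{3} = \frac{89}{3}$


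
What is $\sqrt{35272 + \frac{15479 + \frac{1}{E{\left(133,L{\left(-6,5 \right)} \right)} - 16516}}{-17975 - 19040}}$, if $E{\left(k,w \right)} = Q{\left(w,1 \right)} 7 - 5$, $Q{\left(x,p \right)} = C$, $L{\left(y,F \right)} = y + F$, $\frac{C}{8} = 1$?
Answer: $\frac{\sqrt{524039357727440984814}}{121890395} \approx 187.81$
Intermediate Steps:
$C = 8$ ($C = 8 \cdot 1 = 8$)
$L{\left(y,F \right)} = F + y$
$Q{\left(x,p \right)} = 8$
$E{\left(k,w \right)} = 51$ ($E{\left(k,w \right)} = 8 \cdot 7 - 5 = 56 - 5 = 51$)
$\sqrt{35272 + \frac{15479 + \frac{1}{E{\left(133,L{\left(-6,5 \right)} \right)} - 16516}}{-17975 - 19040}} = \sqrt{35272 + \frac{15479 + \frac{1}{51 - 16516}}{-17975 - 19040}} = \sqrt{35272 + \frac{15479 + \frac{1}{-16465}}{-37015}} = \sqrt{35272 + \left(15479 - \frac{1}{16465}\right) \left(- \frac{1}{37015}\right)} = \sqrt{35272 + \frac{254861734}{16465} \left(- \frac{1}{37015}\right)} = \sqrt{35272 - \frac{254861734}{609451975}} = \sqrt{\frac{21496335200466}{609451975}} = \frac{\sqrt{524039357727440984814}}{121890395}$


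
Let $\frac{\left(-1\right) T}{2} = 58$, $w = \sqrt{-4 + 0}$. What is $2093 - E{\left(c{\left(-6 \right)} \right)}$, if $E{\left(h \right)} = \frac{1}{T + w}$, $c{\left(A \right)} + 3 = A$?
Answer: $\frac{7042974}{3365} + \frac{i}{6730} \approx 2093.0 + 0.00014859 i$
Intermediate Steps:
$w = 2 i$ ($w = \sqrt{-4} = 2 i \approx 2.0 i$)
$T = -116$ ($T = \left(-2\right) 58 = -116$)
$c{\left(A \right)} = -3 + A$
$E{\left(h \right)} = \frac{-116 - 2 i}{13460}$ ($E{\left(h \right)} = \frac{1}{-116 + 2 i} = \frac{-116 - 2 i}{13460}$)
$2093 - E{\left(c{\left(-6 \right)} \right)} = 2093 - \left(- \frac{29}{3365} - \frac{i}{6730}\right) = 2093 + \left(\frac{29}{3365} + \frac{i}{6730}\right) = \frac{7042974}{3365} + \frac{i}{6730}$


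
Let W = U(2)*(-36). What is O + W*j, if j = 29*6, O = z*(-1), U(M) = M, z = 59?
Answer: -12587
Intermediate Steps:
O = -59 (O = 59*(-1) = -59)
j = 174
W = -72 (W = 2*(-36) = -72)
O + W*j = -59 - 72*174 = -59 - 12528 = -12587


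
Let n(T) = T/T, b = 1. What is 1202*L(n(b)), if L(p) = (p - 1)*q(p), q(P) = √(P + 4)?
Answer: 0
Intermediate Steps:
q(P) = √(4 + P)
n(T) = 1
L(p) = √(4 + p)*(-1 + p) (L(p) = (p - 1)*√(4 + p) = (-1 + p)*√(4 + p) = √(4 + p)*(-1 + p))
1202*L(n(b)) = 1202*(√(4 + 1)*(-1 + 1)) = 1202*(√5*0) = 1202*0 = 0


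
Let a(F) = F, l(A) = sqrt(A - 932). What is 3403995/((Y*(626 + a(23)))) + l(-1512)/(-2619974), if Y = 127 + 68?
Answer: 226933/8437 - I*sqrt(611)/1309987 ≈ 26.897 - 1.8869e-5*I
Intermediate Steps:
l(A) = sqrt(-932 + A)
Y = 195
3403995/((Y*(626 + a(23)))) + l(-1512)/(-2619974) = 3403995/((195*(626 + 23))) + sqrt(-932 - 1512)/(-2619974) = 3403995/((195*649)) + sqrt(-2444)*(-1/2619974) = 3403995/126555 + (2*I*sqrt(611))*(-1/2619974) = 3403995*(1/126555) - I*sqrt(611)/1309987 = 226933/8437 - I*sqrt(611)/1309987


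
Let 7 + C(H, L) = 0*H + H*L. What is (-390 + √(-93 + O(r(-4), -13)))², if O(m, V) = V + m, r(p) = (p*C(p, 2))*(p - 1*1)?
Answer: (390 - I*√406)² ≈ 1.5169e+5 - 15717.0*I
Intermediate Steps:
C(H, L) = -7 + H*L (C(H, L) = -7 + (0*H + H*L) = -7 + (0 + H*L) = -7 + H*L)
r(p) = p*(-1 + p)*(-7 + 2*p) (r(p) = (p*(-7 + p*2))*(p - 1*1) = (p*(-7 + 2*p))*(p - 1) = (p*(-7 + 2*p))*(-1 + p) = p*(-1 + p)*(-7 + 2*p))
(-390 + √(-93 + O(r(-4), -13)))² = (-390 + √(-93 + (-13 - 4*(-1 - 4)*(-7 + 2*(-4)))))² = (-390 + √(-93 + (-13 - 4*(-5)*(-7 - 8))))² = (-390 + √(-93 + (-13 - 4*(-5)*(-15))))² = (-390 + √(-93 + (-13 - 300)))² = (-390 + √(-93 - 313))² = (-390 + √(-406))² = (-390 + I*√406)²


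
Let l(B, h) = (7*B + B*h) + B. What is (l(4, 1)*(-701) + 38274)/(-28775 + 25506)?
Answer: -13038/3269 ≈ -3.9884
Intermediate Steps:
l(B, h) = 8*B + B*h
(l(4, 1)*(-701) + 38274)/(-28775 + 25506) = ((4*(8 + 1))*(-701) + 38274)/(-28775 + 25506) = ((4*9)*(-701) + 38274)/(-3269) = (36*(-701) + 38274)*(-1/3269) = (-25236 + 38274)*(-1/3269) = 13038*(-1/3269) = -13038/3269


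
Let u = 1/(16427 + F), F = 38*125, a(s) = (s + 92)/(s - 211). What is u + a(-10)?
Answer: -133561/360009 ≈ -0.37099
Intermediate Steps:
a(s) = (92 + s)/(-211 + s)
F = 4750
u = 1/21177 (u = 1/(16427 + 4750) = 1/21177 ≈ 4.7221e-5)
u + a(-10) = 1/21177 + (92 - 10)/(-211 - 10) = 1/21177 + 82/(-221) = 1/21177 - 1/221*82 = 1/21177 - 82/221 = -133561/360009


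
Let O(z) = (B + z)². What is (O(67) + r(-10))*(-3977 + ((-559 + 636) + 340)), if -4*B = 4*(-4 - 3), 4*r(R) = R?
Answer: -19485660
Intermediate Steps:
r(R) = R/4
B = 7 (B = -(-4 - 3) = -(-7) = -¼*(-28) = 7)
O(z) = (7 + z)²
(O(67) + r(-10))*(-3977 + ((-559 + 636) + 340)) = ((7 + 67)² + (¼)*(-10))*(-3977 + ((-559 + 636) + 340)) = (74² - 5/2)*(-3977 + (77 + 340)) = (5476 - 5/2)*(-3977 + 417) = (10947/2)*(-3560) = -19485660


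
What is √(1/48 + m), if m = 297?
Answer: √42771/12 ≈ 17.234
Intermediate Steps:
√(1/48 + m) = √(1/48 + 297) = √(14257/48) = √42771/12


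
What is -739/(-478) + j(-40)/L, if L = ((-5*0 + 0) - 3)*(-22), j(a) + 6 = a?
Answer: 13393/15774 ≈ 0.84906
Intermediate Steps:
j(a) = -6 + a
L = 66 (L = ((0 + 0) - 3)*(-22) = (0 - 3)*(-22) = -3*(-22) = 66)
-739/(-478) + j(-40)/L = -739/(-478) + (-6 - 40)/66 = -739*(-1/478) - 46*1/66 = 739/478 - 23/33 = 13393/15774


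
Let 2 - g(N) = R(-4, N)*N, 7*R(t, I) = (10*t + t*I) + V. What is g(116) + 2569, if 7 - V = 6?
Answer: 76345/7 ≈ 10906.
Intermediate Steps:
V = 1 (V = 7 - 1*6 = 7 - 6 = 1)
R(t, I) = ⅐ + 10*t/7 + I*t/7 (R(t, I) = ((10*t + t*I) + 1)/7 = ((10*t + I*t) + 1)/7 = (1 + 10*t + I*t)/7 = ⅐ + 10*t/7 + I*t/7)
g(N) = 2 - N*(-39/7 - 4*N/7) (g(N) = 2 - (⅐ + (10/7)*(-4) + (⅐)*N*(-4))*N = 2 - (⅐ - 40/7 - 4*N/7)*N = 2 - (-39/7 - 4*N/7)*N = 2 - N*(-39/7 - 4*N/7))
g(116) + 2569 = (2 + (⅐)*116*(39 + 4*116)) + 2569 = (2 + (⅐)*116*(39 + 464)) + 2569 = (2 + (⅐)*116*503) + 2569 = (2 + 58348/7) + 2569 = 58362/7 + 2569 = 76345/7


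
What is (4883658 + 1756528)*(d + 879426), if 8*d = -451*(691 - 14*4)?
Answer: 22407384019139/4 ≈ 5.6018e+12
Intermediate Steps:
d = -286385/8 (d = (-451*(691 - 14*4))/8 = (-451*(691 - 56))/8 = (-451*635)/8 = (⅛)*(-286385) = -286385/8 ≈ -35798.)
(4883658 + 1756528)*(d + 879426) = (4883658 + 1756528)*(-286385/8 + 879426) = 6640186*(6749023/8) = 22407384019139/4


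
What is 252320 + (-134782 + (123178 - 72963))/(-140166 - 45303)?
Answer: 15599207549/61823 ≈ 2.5232e+5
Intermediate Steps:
252320 + (-134782 + (123178 - 72963))/(-140166 - 45303) = 252320 + (-134782 + 50215)/(-185469) = 252320 - 84567*(-1/185469) = 252320 + 28189/61823 = 15599207549/61823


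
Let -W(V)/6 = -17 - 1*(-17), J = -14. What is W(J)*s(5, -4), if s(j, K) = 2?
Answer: 0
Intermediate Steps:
W(V) = 0 (W(V) = -6*(-17 - 1*(-17)) = -6*(-17 + 17) = -6*0 = 0)
W(J)*s(5, -4) = 0*2 = 0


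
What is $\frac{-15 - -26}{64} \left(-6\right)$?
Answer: $- \frac{33}{32} \approx -1.0313$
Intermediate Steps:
$\frac{-15 - -26}{64} \left(-6\right) = \left(-15 + 26\right) \frac{1}{64} \left(-6\right) = 11 \cdot \frac{1}{64} \left(-6\right) = \frac{11}{64} \left(-6\right) = - \frac{33}{32}$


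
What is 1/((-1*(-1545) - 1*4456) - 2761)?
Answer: -1/5672 ≈ -0.00017630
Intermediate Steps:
1/((-1*(-1545) - 1*4456) - 2761) = 1/((1545 - 4456) - 2761) = 1/(-2911 - 2761) = 1/(-5672) = -1/5672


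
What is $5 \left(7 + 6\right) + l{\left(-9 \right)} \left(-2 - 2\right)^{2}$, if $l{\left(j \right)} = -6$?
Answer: $-31$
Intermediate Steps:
$5 \left(7 + 6\right) + l{\left(-9 \right)} \left(-2 - 2\right)^{2} = 5 \left(7 + 6\right) - 6 \left(-2 - 2\right)^{2} = 5 \cdot 13 - 6 \left(-4\right)^{2} = 65 - 96 = -31$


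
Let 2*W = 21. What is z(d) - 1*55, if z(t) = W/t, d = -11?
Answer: -1231/22 ≈ -55.955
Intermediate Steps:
W = 21/2 (W = (1/2)*21 = 21/2 ≈ 10.500)
z(t) = 21/(2*t)
z(d) - 1*55 = (21/2)/(-11) - 1*55 = (21/2)*(-1/11) - 55 = -21/22 - 55 = -1231/22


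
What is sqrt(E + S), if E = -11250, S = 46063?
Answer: sqrt(34813) ≈ 186.58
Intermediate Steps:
sqrt(E + S) = sqrt(-11250 + 46063) = sqrt(34813)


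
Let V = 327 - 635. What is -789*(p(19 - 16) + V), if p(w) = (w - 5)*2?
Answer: 246168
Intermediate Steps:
p(w) = -10 + 2*w (p(w) = (-5 + w)*2 = -10 + 2*w)
V = -308
-789*(p(19 - 16) + V) = -789*((-10 + 2*(19 - 16)) - 308) = -789*((-10 + 2*3) - 308) = -789*((-10 + 6) - 308) = -789*(-4 - 308) = -789*(-312) = 246168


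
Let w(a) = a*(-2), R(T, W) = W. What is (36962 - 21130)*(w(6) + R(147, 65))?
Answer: 839096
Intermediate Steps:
w(a) = -2*a
(36962 - 21130)*(w(6) + R(147, 65)) = (36962 - 21130)*(-2*6 + 65) = 15832*(-12 + 65) = 15832*53 = 839096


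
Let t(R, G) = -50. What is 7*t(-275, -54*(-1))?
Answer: -350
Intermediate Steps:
7*t(-275, -54*(-1)) = 7*(-50) = -350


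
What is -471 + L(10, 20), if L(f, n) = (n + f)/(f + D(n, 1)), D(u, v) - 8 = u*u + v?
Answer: -197319/419 ≈ -470.93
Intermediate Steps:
D(u, v) = 8 + v + u² (D(u, v) = 8 + (u*u + v) = 8 + (u² + v) = 8 + (v + u²) = 8 + v + u²)
L(f, n) = (f + n)/(9 + f + n²) (L(f, n) = (n + f)/(f + (8 + 1 + n²)) = (f + n)/(f + (9 + n²)) = (f + n)/(9 + f + n²))
-471 + L(10, 20) = -471 + (10 + 20)/(9 + 10 + 20²) = -471 + 30/(9 + 10 + 400) = -471 + 30/419 = -197319/419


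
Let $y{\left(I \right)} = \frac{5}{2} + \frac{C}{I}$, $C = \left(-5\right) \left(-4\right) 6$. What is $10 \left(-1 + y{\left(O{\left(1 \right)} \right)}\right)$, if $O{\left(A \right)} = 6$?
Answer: $215$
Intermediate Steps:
$C = 120$ ($C = 20 \cdot 6 = 120$)
$y{\left(I \right)} = \frac{5}{2} + \frac{120}{I}$
$10 \left(-1 + y{\left(O{\left(1 \right)} \right)}\right) = 10 \left(-1 + \left(\frac{5}{2} + \frac{120}{6}\right)\right) = 10 \left(-1 + \left(\frac{5}{2} + 120 \cdot \frac{1}{6}\right)\right) = 10 \left(-1 + \left(\frac{5}{2} + 20\right)\right) = 10 \left(-1 + \frac{45}{2}\right) = 10 \cdot \frac{43}{2} = 215$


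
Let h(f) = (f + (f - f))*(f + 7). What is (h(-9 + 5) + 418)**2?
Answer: 164836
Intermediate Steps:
h(f) = f*(7 + f) (h(f) = (f + 0)*(7 + f) = f*(7 + f))
(h(-9 + 5) + 418)**2 = ((-9 + 5)*(7 + (-9 + 5)) + 418)**2 = (-4*(7 - 4) + 418)**2 = (-4*3 + 418)**2 = (-12 + 418)**2 = 406**2 = 164836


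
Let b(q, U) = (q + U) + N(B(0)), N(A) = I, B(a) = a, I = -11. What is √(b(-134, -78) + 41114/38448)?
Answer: I*√2278254930/3204 ≈ 14.897*I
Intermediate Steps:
N(A) = -11
b(q, U) = -11 + U + q (b(q, U) = (q + U) - 11 = (U + q) - 11 = -11 + U + q)
√(b(-134, -78) + 41114/38448) = √((-11 - 78 - 134) + 41114/38448) = √(-223 + 41114*(1/38448)) = √(-223 + 20557/19224) = √(-4266395/19224) = I*√2278254930/3204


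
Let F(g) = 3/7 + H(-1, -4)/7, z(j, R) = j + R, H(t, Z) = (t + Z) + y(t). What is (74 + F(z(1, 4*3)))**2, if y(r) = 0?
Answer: 266256/49 ≈ 5433.8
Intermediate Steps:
H(t, Z) = Z + t (H(t, Z) = (t + Z) + 0 = (Z + t) + 0 = Z + t)
z(j, R) = R + j
F(g) = -2/7 (F(g) = 3/7 + (-4 - 1)/7 = 3*(1/7) - 5*1/7 = 3/7 - 5/7 = -2/7)
(74 + F(z(1, 4*3)))**2 = (74 - 2/7)**2 = (516/7)**2 = 266256/49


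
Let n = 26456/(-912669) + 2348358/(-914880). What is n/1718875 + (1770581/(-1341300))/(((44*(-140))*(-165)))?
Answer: -15266968619024265523/5435128399950854839080000 ≈ -2.8089e-6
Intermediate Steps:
n = -361246268797/139163769120 (n = 26456*(-1/912669) + 2348358*(-1/914880) = -26456/912669 - 391393/152480 = -361246268797/139163769120 ≈ -2.5958)
n/1718875 + (1770581/(-1341300))/(((44*(-140))*(-165))) = -361246268797/139163769120/1718875 + (1770581/(-1341300))/(((44*(-140))*(-165))) = -361246268797/139163769120*1/1718875 + (1770581*(-1/1341300))/((-6160*(-165))) = -361246268797/239205123646140000 - 1770581/1341300/1016400 = -361246268797/239205123646140000 - 1770581/1341300*1/1016400 = -361246268797/239205123646140000 - 1770581/1363297320000 = -15266968619024265523/5435128399950854839080000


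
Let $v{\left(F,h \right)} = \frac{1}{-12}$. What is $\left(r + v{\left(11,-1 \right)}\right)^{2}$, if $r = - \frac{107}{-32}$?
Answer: $\frac{97969}{9216} \approx 10.63$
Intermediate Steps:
$r = \frac{107}{32}$ ($r = \left(-107\right) \left(- \frac{1}{32}\right) = \frac{107}{32} \approx 3.3438$)
$v{\left(F,h \right)} = - \frac{1}{12}$
$\left(r + v{\left(11,-1 \right)}\right)^{2} = \left(\frac{107}{32} - \frac{1}{12}\right)^{2} = \left(\frac{313}{96}\right)^{2} = \frac{97969}{9216}$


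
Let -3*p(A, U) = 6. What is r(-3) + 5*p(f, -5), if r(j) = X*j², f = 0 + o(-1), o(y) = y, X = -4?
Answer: -46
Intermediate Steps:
f = -1 (f = 0 - 1 = -1)
p(A, U) = -2 (p(A, U) = -⅓*6 = -2)
r(j) = -4*j²
r(-3) + 5*p(f, -5) = -4*(-3)² + 5*(-2) = -4*9 - 10 = -36 - 10 = -46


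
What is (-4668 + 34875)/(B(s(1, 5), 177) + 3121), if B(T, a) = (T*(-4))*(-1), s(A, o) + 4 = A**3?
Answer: 30207/3109 ≈ 9.7160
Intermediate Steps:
s(A, o) = -4 + A**3
B(T, a) = 4*T (B(T, a) = -4*T*(-1) = 4*T)
(-4668 + 34875)/(B(s(1, 5), 177) + 3121) = (-4668 + 34875)/(4*(-4 + 1**3) + 3121) = 30207/(4*(-4 + 1) + 3121) = 30207/(4*(-3) + 3121) = 30207/(-12 + 3121) = 30207/3109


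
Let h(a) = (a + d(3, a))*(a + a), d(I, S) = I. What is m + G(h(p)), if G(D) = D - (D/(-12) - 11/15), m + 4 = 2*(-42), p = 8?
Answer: 517/5 ≈ 103.40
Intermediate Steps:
m = -88 (m = -4 + 2*(-42) = -4 - 84 = -88)
h(a) = 2*a*(3 + a) (h(a) = (a + 3)*(a + a) = (3 + a)*(2*a) = 2*a*(3 + a))
G(D) = 11/15 + 13*D/12 (G(D) = D - (D*(-1/12) - 11*1/15) = D - (-D/12 - 11/15) = D - (-11/15 - D/12) = D + (11/15 + D/12) = 11/15 + 13*D/12)
m + G(h(p)) = -88 + (11/15 + 13*(2*8*(3 + 8))/12) = -88 + (11/15 + 13*(2*8*11)/12) = -88 + (11/15 + (13/12)*176) = -88 + (11/15 + 572/3) = -88 + 957/5 = 517/5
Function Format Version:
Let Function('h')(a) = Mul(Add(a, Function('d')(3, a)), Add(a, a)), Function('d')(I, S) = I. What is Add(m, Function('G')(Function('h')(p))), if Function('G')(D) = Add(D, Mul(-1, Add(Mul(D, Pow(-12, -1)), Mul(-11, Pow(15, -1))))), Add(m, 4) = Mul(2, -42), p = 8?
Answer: Rational(517, 5) ≈ 103.40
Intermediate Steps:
m = -88 (m = Add(-4, Mul(2, -42)) = Add(-4, -84) = -88)
Function('h')(a) = Mul(2, a, Add(3, a)) (Function('h')(a) = Mul(Add(a, 3), Add(a, a)) = Mul(Add(3, a), Mul(2, a)) = Mul(2, a, Add(3, a)))
Function('G')(D) = Add(Rational(11, 15), Mul(Rational(13, 12), D)) (Function('G')(D) = Add(D, Mul(-1, Add(Mul(D, Rational(-1, 12)), Mul(-11, Rational(1, 15))))) = Add(D, Mul(-1, Add(Mul(Rational(-1, 12), D), Rational(-11, 15)))) = Add(D, Mul(-1, Add(Rational(-11, 15), Mul(Rational(-1, 12), D)))) = Add(D, Add(Rational(11, 15), Mul(Rational(1, 12), D))) = Add(Rational(11, 15), Mul(Rational(13, 12), D)))
Add(m, Function('G')(Function('h')(p))) = Add(-88, Add(Rational(11, 15), Mul(Rational(13, 12), Mul(2, 8, Add(3, 8))))) = Add(-88, Add(Rational(11, 15), Mul(Rational(13, 12), Mul(2, 8, 11)))) = Add(-88, Add(Rational(11, 15), Mul(Rational(13, 12), 176))) = Add(-88, Add(Rational(11, 15), Rational(572, 3))) = Add(-88, Rational(957, 5)) = Rational(517, 5)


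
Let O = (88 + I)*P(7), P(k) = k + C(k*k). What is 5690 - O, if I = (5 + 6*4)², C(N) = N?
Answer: -46334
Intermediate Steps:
I = 841 (I = (5 + 24)² = 29² = 841)
P(k) = k + k² (P(k) = k + k*k = k + k²)
O = 52024 (O = (88 + 841)*(7*(1 + 7)) = 929*(7*8) = 929*56 = 52024)
5690 - O = 5690 - 1*52024 = 5690 - 52024 = -46334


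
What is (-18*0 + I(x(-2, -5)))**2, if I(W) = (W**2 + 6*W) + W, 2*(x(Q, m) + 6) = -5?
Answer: 2601/16 ≈ 162.56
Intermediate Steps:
x(Q, m) = -17/2 (x(Q, m) = -6 + (1/2)*(-5) = -6 - 5/2 = -17/2)
I(W) = W**2 + 7*W
(-18*0 + I(x(-2, -5)))**2 = (-18*0 - 17*(7 - 17/2)/2)**2 = (0 - 17/2*(-3/2))**2 = (0 + 51/4)**2 = (51/4)**2 = 2601/16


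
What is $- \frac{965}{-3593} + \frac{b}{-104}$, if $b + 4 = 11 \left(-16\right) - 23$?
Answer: $\frac{829739}{373672} \approx 2.2205$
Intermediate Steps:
$b = -203$ ($b = -4 + \left(11 \left(-16\right) - 23\right) = -4 - 199 = -203$)
$- \frac{965}{-3593} + \frac{b}{-104} = - \frac{965}{-3593} - \frac{203}{-104} = \left(-965\right) \left(- \frac{1}{3593}\right) - - \frac{203}{104} = \frac{965}{3593} + \frac{203}{104} = \frac{829739}{373672}$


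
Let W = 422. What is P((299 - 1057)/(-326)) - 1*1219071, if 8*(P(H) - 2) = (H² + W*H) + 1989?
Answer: -64759123703/53138 ≈ -1.2187e+6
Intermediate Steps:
P(H) = 2005/8 + H²/8 + 211*H/4 (P(H) = 2 + ((H² + 422*H) + 1989)/8 = 2 + (1989 + H² + 422*H)/8 = 2 + (1989/8 + H²/8 + 211*H/4) = 2005/8 + H²/8 + 211*H/4)
P((299 - 1057)/(-326)) - 1*1219071 = (2005/8 + ((299 - 1057)/(-326))²/8 + 211*((299 - 1057)/(-326))/4) - 1*1219071 = (2005/8 + (-758*(-1/326))²/8 + 211*(-758*(-1/326))/4) - 1219071 = (2005/8 + (379/163)²/8 + (211/4)*(379/163)) - 1219071 = (2005/8 + (⅛)*(143641/26569) + 79969/652) - 1219071 = (2005/8 + 143641/212552 + 79969/652) - 1219071 = 19871095/53138 - 1219071 = -64759123703/53138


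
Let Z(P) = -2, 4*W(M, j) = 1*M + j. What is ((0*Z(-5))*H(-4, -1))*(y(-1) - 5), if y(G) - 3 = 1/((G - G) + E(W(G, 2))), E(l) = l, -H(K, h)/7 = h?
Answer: 0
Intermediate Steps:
W(M, j) = M/4 + j/4 (W(M, j) = (1*M + j)/4 = (M + j)/4 = M/4 + j/4)
H(K, h) = -7*h
y(G) = 3 + 1/(½ + G/4) (y(G) = 3 + 1/((G - G) + (G/4 + (¼)*2)) = 3 + 1/(0 + (G/4 + ½)) = 3 + 1/(0 + (½ + G/4)) = 3 + 1/(½ + G/4))
((0*Z(-5))*H(-4, -1))*(y(-1) - 5) = ((0*(-2))*(-7*(-1)))*((10 + 3*(-1))/(2 - 1) - 5) = (0*7)*((10 - 3)/1 - 5) = 0*(1*7 - 5) = 0*(7 - 5) = 0*2 = 0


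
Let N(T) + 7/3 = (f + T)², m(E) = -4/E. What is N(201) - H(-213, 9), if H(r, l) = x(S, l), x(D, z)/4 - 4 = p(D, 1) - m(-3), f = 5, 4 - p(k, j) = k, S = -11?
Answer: 42363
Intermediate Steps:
p(k, j) = 4 - k
x(D, z) = 80/3 - 4*D (x(D, z) = 16 + 4*((4 - D) - (-4)/(-3)) = 16 + 4*((4 - D) - (-4)*(-1)/3) = 16 + 4*((4 - D) - 1*4/3) = 16 + 4*((4 - D) - 4/3) = 16 + 4*(8/3 - D) = 16 + (32/3 - 4*D) = 80/3 - 4*D)
H(r, l) = 212/3 (H(r, l) = 80/3 - 4*(-11) = 80/3 + 44 = 212/3)
N(T) = -7/3 + (5 + T)²
N(201) - H(-213, 9) = (-7/3 + (5 + 201)²) - 1*212/3 = (-7/3 + 206²) - 212/3 = (-7/3 + 42436) - 212/3 = 127301/3 - 212/3 = 42363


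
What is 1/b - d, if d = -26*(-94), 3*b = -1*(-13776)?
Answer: -11222847/4592 ≈ -2444.0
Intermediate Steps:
b = 4592 (b = (-1*(-13776))/3 = (1/3)*13776 = 4592)
d = 2444 (d = -13*(-188) = 2444)
1/b - d = 1/4592 - 1*2444 = 1/4592 - 2444 = -11222847/4592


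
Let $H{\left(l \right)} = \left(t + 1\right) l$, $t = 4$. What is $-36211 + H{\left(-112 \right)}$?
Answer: $-36771$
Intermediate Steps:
$H{\left(l \right)} = 5 l$ ($H{\left(l \right)} = \left(4 + 1\right) l = 5 l$)
$-36211 + H{\left(-112 \right)} = -36211 + 5 \left(-112\right) = -36211 - 560 = -36771$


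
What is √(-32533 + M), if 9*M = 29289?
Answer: 2*I*√65877/3 ≈ 171.11*I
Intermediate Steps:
M = 9763/3 (M = (⅑)*29289 = 9763/3 ≈ 3254.3)
√(-32533 + M) = √(-32533 + 9763/3) = √(-87836/3) = 2*I*√65877/3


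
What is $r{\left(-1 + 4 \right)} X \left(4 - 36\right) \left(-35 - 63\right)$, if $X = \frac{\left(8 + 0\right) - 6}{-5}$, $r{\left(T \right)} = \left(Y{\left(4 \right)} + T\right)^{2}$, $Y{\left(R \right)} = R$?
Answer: $- \frac{307328}{5} \approx -61466.0$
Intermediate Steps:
$r{\left(T \right)} = \left(4 + T\right)^{2}$
$X = - \frac{2}{5}$ ($X = \left(8 - 6\right) \left(- \frac{1}{5}\right) = 2 \left(- \frac{1}{5}\right) = - \frac{2}{5} \approx -0.4$)
$r{\left(-1 + 4 \right)} X \left(4 - 36\right) \left(-35 - 63\right) = \left(4 + \left(-1 + 4\right)\right)^{2} \left(- \frac{2}{5}\right) \left(4 - 36\right) \left(-35 - 63\right) = \left(4 + 3\right)^{2} \left(- \frac{2}{5}\right) \left(-32\right) \left(-35 - 63\right) = 7^{2} \left(- \frac{2}{5}\right) \left(-32\right) \left(-98\right) = 49 \left(- \frac{2}{5}\right) \left(-32\right) \left(-98\right) = \left(- \frac{98}{5}\right) \left(-32\right) \left(-98\right) = \frac{3136}{5} \left(-98\right) = - \frac{307328}{5}$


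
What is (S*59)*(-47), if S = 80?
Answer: -221840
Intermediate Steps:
(S*59)*(-47) = (80*59)*(-47) = 4720*(-47) = -221840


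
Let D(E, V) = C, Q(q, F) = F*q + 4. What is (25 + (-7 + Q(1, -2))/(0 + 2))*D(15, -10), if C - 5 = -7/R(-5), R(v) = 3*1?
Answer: 60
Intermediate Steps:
Q(q, F) = 4 + F*q
R(v) = 3
C = 8/3 (C = 5 - 7/3 = 8/3 ≈ 2.6667)
D(E, V) = 8/3
(25 + (-7 + Q(1, -2))/(0 + 2))*D(15, -10) = (25 + (-7 + (4 - 2*1))/(0 + 2))*(8/3) = (25 + (-7 + (4 - 2))/2)*(8/3) = (25 + (-7 + 2)*(½))*(8/3) = (25 - 5*½)*(8/3) = (25 - 5/2)*(8/3) = (45/2)*(8/3) = 60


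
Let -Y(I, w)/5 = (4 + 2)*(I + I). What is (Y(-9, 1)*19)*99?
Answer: 1015740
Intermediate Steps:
Y(I, w) = -60*I (Y(I, w) = -5*(4 + 2)*(I + I) = -30*2*I = -60*I)
(Y(-9, 1)*19)*99 = (-60*(-9)*19)*99 = (540*19)*99 = 10260*99 = 1015740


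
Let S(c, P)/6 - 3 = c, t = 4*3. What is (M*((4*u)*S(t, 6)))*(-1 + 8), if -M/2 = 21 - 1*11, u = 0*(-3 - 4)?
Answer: 0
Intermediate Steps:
t = 12
u = 0 (u = 0*(-7) = 0)
S(c, P) = 18 + 6*c
M = -20 (M = -2*(21 - 1*11) = -2*(21 - 11) = -2*10 = -20)
(M*((4*u)*S(t, 6)))*(-1 + 8) = (-20*4*0*(18 + 6*12))*(-1 + 8) = -0*(18 + 72)*7 = -0*90*7 = -20*0*7 = 0*7 = 0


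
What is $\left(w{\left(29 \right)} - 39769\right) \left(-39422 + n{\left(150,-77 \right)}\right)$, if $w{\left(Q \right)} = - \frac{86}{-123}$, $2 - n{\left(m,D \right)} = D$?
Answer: $\frac{192446323843}{123} \approx 1.5646 \cdot 10^{9}$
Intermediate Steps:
$n{\left(m,D \right)} = 2 - D$
$w{\left(Q \right)} = \frac{86}{123}$ ($w{\left(Q \right)} = \left(-86\right) \left(- \frac{1}{123}\right) = \frac{86}{123}$)
$\left(w{\left(29 \right)} - 39769\right) \left(-39422 + n{\left(150,-77 \right)}\right) = \left(\frac{86}{123} - 39769\right) \left(-39422 + \left(2 - -77\right)\right) = - \frac{4891501 \left(-39422 + \left(2 + 77\right)\right)}{123} = - \frac{4891501 \left(-39422 + 79\right)}{123} = \left(- \frac{4891501}{123}\right) \left(-39343\right) = \frac{192446323843}{123}$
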